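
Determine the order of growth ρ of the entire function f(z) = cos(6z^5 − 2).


Write cos(w) = (e^{iw} ± e^{−iw})/(2 or 2i), so |cos(w)| ≤ e^{|w|}. With w = 6z^5 − 2, |w| ≤ 6r^5 + 2 on |z|=r, giving M(r) ≤ e^{6r^5 + 2} and ρ ≤ 5. For the lower bound, choose z on |z|=r with 6z^5 purely imaginary of modulus 6r^5; then |cos(6z^5 − 2)| grows like e^{6r^5}/2, so ρ ≥ 5. Hence ρ = 5.
Therefore ρ = 5.

Order ρ = 5.


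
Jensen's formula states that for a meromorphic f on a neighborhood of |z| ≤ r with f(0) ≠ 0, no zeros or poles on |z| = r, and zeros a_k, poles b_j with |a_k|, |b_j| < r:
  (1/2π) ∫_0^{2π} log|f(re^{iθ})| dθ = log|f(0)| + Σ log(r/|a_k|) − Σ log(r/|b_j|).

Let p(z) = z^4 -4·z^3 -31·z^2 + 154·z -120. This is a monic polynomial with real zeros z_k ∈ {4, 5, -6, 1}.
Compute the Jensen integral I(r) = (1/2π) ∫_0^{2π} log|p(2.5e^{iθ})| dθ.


Zeros: -6, 1, 4, 5; r = 2.5.
Inside |z| < r: 1. Outside (|z| ≥ r): -6, 4, 5.
p(0) = -120, so log|p(0)| = log(120) = 4.7875.
Apply Jensen: I(r) = log|p(0)| + Σ_k log(r/|z_k|), summed over zeros inside |z| < r.
  log(r/|z_k|) for z_k = 1: log(2.5/1) = 0.9163
  Outside zeros (-6, 4, 5) contribute nothing to the Jensen sum.
Sum over inside zeros: 0.9163.
I(r) = log|p(0)| + (inside sum) = 4.7875 + 0.9163 = 5.7038.
Note: since some zeros are outside |z| ≤ r, the simplified n·log(r) form does NOT apply — only the inside zeros contribute.

I(r) ≈ 5.7038.


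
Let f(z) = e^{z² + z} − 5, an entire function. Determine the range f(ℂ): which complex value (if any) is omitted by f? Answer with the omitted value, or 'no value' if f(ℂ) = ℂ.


Little Picard bounds the complement of f(ℂ) to at most one point.
The exponent g(z) = z² + z is a nonconstant polynomial, hence surjective onto ℂ. So e^{g(z)} takes every value in {e^w : w ∈ ℂ} = ℂ ∖ {0}. Adding -5 shifts the range to ℂ ∖ {-5}. f omits exactly -5.

Omitted value: -5.


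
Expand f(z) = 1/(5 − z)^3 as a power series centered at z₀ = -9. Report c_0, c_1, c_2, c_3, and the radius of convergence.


Let w = z − z₀, so z = z₀ + w.
Then 5 − z = 5 − (z₀ + w) = (5 − z₀) − w = 14 − w.
f(z) = 1/(14 − w)^3 = (1/(14)^3) · (1 − w/(14))^{−3}.
By the binomial series (1−u)^{−3} = Σ_{n≥0} C(n+2, 2) u^n for |u|<1, with u = w/(14):
  c_n = C(n+2, 2) / (14)^(n+3).
  c_0 = 1/(14)^3 = 1/2744.
  c_1 = 3/(14)^4 = 3/38416.
  c_2 = 6/(14)^5 = 3/268912.
  c_3 = 10/(14)^6 = 5/3764768.
The series is valid for |w/d| < 1, i.e. |z − z₀| < |d|.
Radius of convergence: R = |5 − z₀| = |14| = 14 (distance from z₀ to the singularity z = 5).

c_0 = 1/2744, c_1 = 3/38416, c_2 = 3/268912, c_3 = 5/3764768; R = 14.


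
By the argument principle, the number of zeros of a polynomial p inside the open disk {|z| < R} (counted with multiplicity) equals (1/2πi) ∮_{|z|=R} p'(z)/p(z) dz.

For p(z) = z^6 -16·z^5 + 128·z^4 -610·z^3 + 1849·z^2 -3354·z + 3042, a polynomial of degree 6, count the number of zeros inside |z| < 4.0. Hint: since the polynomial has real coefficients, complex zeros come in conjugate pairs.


The zeros of p are: (3 + 2i), (3 - 2i), (3 + 3i), (3 - 3i), (2 + 3i), (2 - 3i).
Their magnitudes are: 3.606, 3.606, 4.243, 4.243, 3.606, 3.606.
Zeros with |z| < R = 4.0: (3 + 2i), (3 - 2i), (2 + 3i), (2 - 3i).
Count = 4.
By the argument principle, (1/2πi) ∮_{|z|=R} p'(z)/p(z) dz equals exactly this count.

Number of zeros inside |z| < 4.0: 4.


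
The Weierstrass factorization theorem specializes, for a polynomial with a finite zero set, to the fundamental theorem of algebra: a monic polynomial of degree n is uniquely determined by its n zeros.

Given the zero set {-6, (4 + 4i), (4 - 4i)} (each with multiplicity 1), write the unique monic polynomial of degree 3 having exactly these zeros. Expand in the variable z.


The polynomial is p(z) = ∏_{α ∈ S} (z − α), where S = {-6, (4 + 4i), (4 - 4i)}.
Expanding the product yields: p(z) = z^3 -2·z^2 -16·z + 192.
Note conjugate pairs combine to real quadratics: (z − (4+4i))(z − (4−4i)) = z² − 8z + 32.
The resulting polynomial has degree 3 and real coefficients as required.

p(z) = z^3 -2·z^2 -16·z + 192.


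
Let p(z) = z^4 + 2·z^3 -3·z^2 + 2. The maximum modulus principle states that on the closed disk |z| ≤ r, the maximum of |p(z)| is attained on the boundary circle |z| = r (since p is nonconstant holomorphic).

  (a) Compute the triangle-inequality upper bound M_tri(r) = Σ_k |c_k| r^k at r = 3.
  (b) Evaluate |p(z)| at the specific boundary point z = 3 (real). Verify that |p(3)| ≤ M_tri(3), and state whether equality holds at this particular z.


Coefficients: c_0 = 2, c_1 = 0, c_2 = -3, c_3 = 2, c_4 = 1. Radius r = 3.
Part (a). Triangle bound: M_tri(r) = Σ_k |c_k| r^k
  = |2|·3^0 + |0|·3^1 + |-3|·3^2 + |2|·3^3 + |1|·3^4
  = 2 + 0 + 27 + 54 + 81 = 164.
This bounds M(r) := max_{|z|=r} |p(z)| from above; equality holds iff all terms c_k z^k can be made to align in phase at a single z on |z|=r.
Part (b). At z = 3 (real, on the circle |z| = r):
  p(3) = (2)·3^0 + (0)·3^1 + (-3)·3^2 + (2)·3^3 + (1)·3^4 = 110.
  |p(3)| = 110.
Check: |p(3)| = 110 ≤ 164 = M_tri(3). ✓ Equality does not hold at z = 3 (the coefficients have mixed signs, so the terms do not all align in phase there).

M_tri(3) = 164; |p(3)| = 110; equality at z=3: no.


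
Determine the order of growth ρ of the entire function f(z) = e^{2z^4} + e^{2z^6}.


Each summand is entire of order 4 and 6 respectively (as in the single-exponential case). The order of a sum is at most the max of the orders, so ρ ≤ 6. For the lower bound: on |z|=r choose arg z so that 2z^6 is real positive; then |e^{2z^6}| = e^{2r^6} while |e^{2z^4}| ≤ e^{2r^4} = o(e^{2r^6}). So |f| ≥ e^{2r^6}(1 − o(1)) and ρ ≥ 6. Hence ρ = max(4, 6) = 6.
Therefore ρ = 6.

Order ρ = 6.


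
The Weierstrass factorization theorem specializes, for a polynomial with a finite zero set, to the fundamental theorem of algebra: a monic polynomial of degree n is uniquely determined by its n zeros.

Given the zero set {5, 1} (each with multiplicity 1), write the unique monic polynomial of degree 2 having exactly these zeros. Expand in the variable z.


The polynomial is p(z) = ∏_{α ∈ S} (z − α), where S = {5, 1}.
Expanding the product yields: p(z) = z^2 -6·z + 5.
The resulting polynomial has degree 2 and real coefficients as required.

p(z) = z^2 -6·z + 5.


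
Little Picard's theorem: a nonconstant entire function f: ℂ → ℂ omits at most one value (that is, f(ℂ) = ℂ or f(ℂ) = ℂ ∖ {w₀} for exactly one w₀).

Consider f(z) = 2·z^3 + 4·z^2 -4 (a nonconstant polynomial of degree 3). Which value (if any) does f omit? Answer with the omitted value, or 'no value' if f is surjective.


Little Picard bounds the complement of f(ℂ) to at most one point.
For every w ∈ ℂ, the equation p(z) − w = 0 is a nonconstant polynomial in z and hence has at least one root by the fundamental theorem of algebra. So p is surjective onto ℂ, omitting no value.

Omitted value: no value.


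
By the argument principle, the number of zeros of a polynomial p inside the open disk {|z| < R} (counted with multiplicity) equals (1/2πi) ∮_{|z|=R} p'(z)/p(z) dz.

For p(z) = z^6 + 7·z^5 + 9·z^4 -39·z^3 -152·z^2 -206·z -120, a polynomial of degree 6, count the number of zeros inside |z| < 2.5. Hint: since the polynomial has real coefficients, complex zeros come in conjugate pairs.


The zeros of p are: (-2 + 1i), (-2 - 1i), (-1 + 1i), (-1 - 1i), 3, -4.
Their magnitudes are: 2.236, 2.236, 1.414, 1.414, 3, 4.
Zeros with |z| < R = 2.5: (-2 + 1i), (-2 - 1i), (-1 + 1i), (-1 - 1i).
Count = 4.
By the argument principle, (1/2πi) ∮_{|z|=R} p'(z)/p(z) dz equals exactly this count.

Number of zeros inside |z| < 2.5: 4.


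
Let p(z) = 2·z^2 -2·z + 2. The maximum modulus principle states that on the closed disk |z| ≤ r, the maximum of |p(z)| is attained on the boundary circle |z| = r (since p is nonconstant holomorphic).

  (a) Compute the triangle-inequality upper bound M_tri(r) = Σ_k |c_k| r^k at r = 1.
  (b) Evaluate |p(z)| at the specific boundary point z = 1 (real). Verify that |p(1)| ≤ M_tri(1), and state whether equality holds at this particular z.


Coefficients: c_0 = 2, c_1 = -2, c_2 = 2. Radius r = 1.
Part (a). Triangle bound: M_tri(r) = Σ_k |c_k| r^k
  = |2|·1^0 + |-2|·1^1 + |2|·1^2
  = 2 + 2 + 2 = 6.
This bounds M(r) := max_{|z|=r} |p(z)| from above; equality holds iff all terms c_k z^k can be made to align in phase at a single z on |z|=r.
Part (b). At z = 1 (real, on the circle |z| = r):
  p(1) = (2)·1^0 + (-2)·1^1 + (2)·1^2 = 2.
  |p(1)| = 2.
Check: |p(1)| = 2 ≤ 6 = M_tri(1). ✓ Equality does not hold at z = 1 (the coefficients have mixed signs, so the terms do not all align in phase there).

M_tri(1) = 6; |p(1)| = 2; equality at z=1: no.


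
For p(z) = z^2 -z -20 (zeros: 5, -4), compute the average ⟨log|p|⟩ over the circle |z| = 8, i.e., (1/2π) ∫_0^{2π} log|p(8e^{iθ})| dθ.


Zeros: -4, 5; r = 8.
Inside |z| < r: -4, 5. Outside (|z| ≥ r): ∅.
p(0) = -20, so log|p(0)| = log(20) = 2.9957.
Apply Jensen: I(r) = log|p(0)| + Σ_k log(r/|z_k|), summed over zeros inside |z| < r.
  log(r/|z_k|) for z_k = 5: log(8/5) = 0.4700
  log(r/|z_k|) for z_k = -4: log(8/4) = 0.6931
Sum over inside zeros: 1.1632.
I(r) = log|p(0)| + (inside sum) = 2.9957 + 1.1632 = 4.1589.
Closed form (all zeros inside, monic): I(r) = n·log(r) = 2·log(8) = 4.1589. ✓

I(r) ≈ 4.1589.


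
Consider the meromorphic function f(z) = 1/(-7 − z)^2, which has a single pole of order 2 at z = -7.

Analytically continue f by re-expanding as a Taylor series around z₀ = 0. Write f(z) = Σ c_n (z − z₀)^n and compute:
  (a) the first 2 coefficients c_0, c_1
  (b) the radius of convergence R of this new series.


Let w = z − z₀, so z = z₀ + w.
Then -7 − z = -7 − (z₀ + w) = (-7 − z₀) − w = -7 − w.
f(z) = 1/(-7 − w)^2 = (1/(-7)^2) · (1 − w/(-7))^{−2}.
By the binomial series (1−u)^{−2} = Σ_{n≥0} C(n+1, 1) u^n for |u|<1, with u = w/(-7):
  c_n = C(n+1, 1) / (-7)^(n+2).
  c_0 = 1/(-7)^2 = 1/49.
  c_1 = 2/(-7)^3 = -2/343.
The series is valid for |w/d| < 1, i.e. |z − z₀| < |d|.
Radius of convergence: R = |-7 − z₀| = |-7| = 7 (distance from z₀ to the singularity z = -7).

c_0 = 1/49, c_1 = -2/343; R = 7.


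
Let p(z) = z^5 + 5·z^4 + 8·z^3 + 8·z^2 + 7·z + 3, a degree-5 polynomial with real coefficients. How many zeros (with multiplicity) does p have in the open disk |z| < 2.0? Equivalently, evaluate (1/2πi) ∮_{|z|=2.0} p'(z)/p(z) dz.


The zeros of p are: (0 + 1i), (0 - 1i), -1, -3, -1.
Their magnitudes are: 1, 1, 1, 3, 1.
Zeros with |z| < R = 2.0: (0 + 1i), (0 - 1i), -1, -1.
Count = 4.
By the argument principle, (1/2πi) ∮_{|z|=R} p'(z)/p(z) dz equals exactly this count.

Number of zeros inside |z| < 2.0: 4.


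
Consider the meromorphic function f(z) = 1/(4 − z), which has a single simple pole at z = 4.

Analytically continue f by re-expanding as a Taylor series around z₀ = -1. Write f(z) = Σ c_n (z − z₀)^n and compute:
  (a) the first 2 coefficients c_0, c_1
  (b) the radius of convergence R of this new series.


Let w = z − z₀, so z = z₀ + w.
Then 4 − z = 4 − (z₀ + w) = (4 − z₀) − w = 5 − w.
f(z) = 1/(5 − w) = (1/(5)) · 1/(1 − w/(5)) = Σ_{n≥0} w^n / (5)^(n+1).
So c_n = 1/(5)^(n+1):
  c_0 = 1/(5)^1 = 1/5.
  c_1 = 1/(5)^2 = 1/25.
The series is valid for |w/d| < 1, i.e. |z − z₀| < |d|.
Radius of convergence: R = |4 − z₀| = |5| = 5 (distance from z₀ to the singularity z = 4).

c_0 = 1/5, c_1 = 1/25; R = 5.


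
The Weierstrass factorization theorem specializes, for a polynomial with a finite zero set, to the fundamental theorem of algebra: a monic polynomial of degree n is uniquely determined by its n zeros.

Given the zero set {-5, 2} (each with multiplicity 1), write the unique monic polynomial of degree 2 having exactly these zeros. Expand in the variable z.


The polynomial is p(z) = ∏_{α ∈ S} (z − α), where S = {-5, 2}.
Expanding the product yields: p(z) = z^2 + 3·z -10.
The resulting polynomial has degree 2 and real coefficients as required.

p(z) = z^2 + 3·z -10.


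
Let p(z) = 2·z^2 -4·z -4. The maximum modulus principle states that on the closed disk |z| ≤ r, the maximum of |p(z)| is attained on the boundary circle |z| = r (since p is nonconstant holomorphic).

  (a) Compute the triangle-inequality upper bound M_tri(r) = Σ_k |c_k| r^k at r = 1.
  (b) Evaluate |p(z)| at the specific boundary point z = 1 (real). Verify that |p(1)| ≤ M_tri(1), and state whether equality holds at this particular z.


Coefficients: c_0 = -4, c_1 = -4, c_2 = 2. Radius r = 1.
Part (a). Triangle bound: M_tri(r) = Σ_k |c_k| r^k
  = |-4|·1^0 + |-4|·1^1 + |2|·1^2
  = 4 + 4 + 2 = 10.
This bounds M(r) := max_{|z|=r} |p(z)| from above; equality holds iff all terms c_k z^k can be made to align in phase at a single z on |z|=r.
Part (b). At z = 1 (real, on the circle |z| = r):
  p(1) = (-4)·1^0 + (-4)·1^1 + (2)·1^2 = -6.
  |p(1)| = 6.
Check: |p(1)| = 6 ≤ 10 = M_tri(1). ✓ Equality does not hold at z = 1 (the coefficients have mixed signs, so the terms do not all align in phase there).

M_tri(1) = 10; |p(1)| = 6; equality at z=1: no.


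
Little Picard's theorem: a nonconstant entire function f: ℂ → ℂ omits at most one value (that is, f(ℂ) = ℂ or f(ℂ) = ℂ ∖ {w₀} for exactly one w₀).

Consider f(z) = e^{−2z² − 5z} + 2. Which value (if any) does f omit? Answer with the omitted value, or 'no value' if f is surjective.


Little Picard bounds the complement of f(ℂ) to at most one point.
The exponent g(z) = −2z² − 5z is a nonconstant polynomial, hence surjective onto ℂ. So e^{g(z)} takes every value in {e^w : w ∈ ℂ} = ℂ ∖ {0}. Adding 2 shifts the range to ℂ ∖ {2}. f omits exactly 2.

Omitted value: 2.


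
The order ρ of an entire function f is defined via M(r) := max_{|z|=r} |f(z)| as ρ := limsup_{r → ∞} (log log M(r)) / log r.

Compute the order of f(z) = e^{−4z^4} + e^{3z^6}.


Each summand is entire of order 4 and 6 respectively (as in the single-exponential case). The order of a sum is at most the max of the orders, so ρ ≤ 6. For the lower bound: on |z|=r choose arg z so that 3z^6 is real positive; then |e^{3z^6}| = e^{3r^6} while |e^{-4z^4}| ≤ e^{4r^4} = o(e^{3r^6}). So |f| ≥ e^{3r^6}(1 − o(1)) and ρ ≥ 6. Hence ρ = max(4, 6) = 6.
Therefore ρ = 6.

Order ρ = 6.


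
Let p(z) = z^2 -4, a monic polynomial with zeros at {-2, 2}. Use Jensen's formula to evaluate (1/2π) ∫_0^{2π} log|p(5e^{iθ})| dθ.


Zeros: -2, 2; r = 5.
Inside |z| < r: -2, 2. Outside (|z| ≥ r): ∅.
p(0) = -4, so log|p(0)| = log(4) = 1.3863.
Apply Jensen: I(r) = log|p(0)| + Σ_k log(r/|z_k|), summed over zeros inside |z| < r.
  log(r/|z_k|) for z_k = -2: log(5/2) = 0.9163
  log(r/|z_k|) for z_k = 2: log(5/2) = 0.9163
Sum over inside zeros: 1.8326.
I(r) = log|p(0)| + (inside sum) = 1.3863 + 1.8326 = 3.2189.
Closed form (all zeros inside, monic): I(r) = n·log(r) = 2·log(5) = 3.2189. ✓

I(r) ≈ 3.2189.


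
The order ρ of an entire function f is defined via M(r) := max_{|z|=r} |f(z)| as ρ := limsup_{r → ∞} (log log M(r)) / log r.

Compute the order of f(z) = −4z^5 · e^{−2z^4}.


M(r) = max_{|z|=r} |-4|·|z|^5·|e^{−2z^4}| = 4·r^5 · e^{2r^4} (the factors attain their maxima compatibly on |z|=r). Then log M(r) = log 4 + 5·log r + 2r^4, dominated by the last term, so log log M(r) ~ 4·log r. The polynomial factor -4z^5 contributes only a log r term and does not affect the order. ρ = 4.
Therefore ρ = 4.

Order ρ = 4.


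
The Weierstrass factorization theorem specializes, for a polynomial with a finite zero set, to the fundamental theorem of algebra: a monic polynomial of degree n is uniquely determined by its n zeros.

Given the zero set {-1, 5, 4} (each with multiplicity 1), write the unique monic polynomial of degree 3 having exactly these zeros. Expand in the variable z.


The polynomial is p(z) = ∏_{α ∈ S} (z − α), where S = {-1, 5, 4}.
Expanding the product yields: p(z) = z^3 -8·z^2 + 11·z + 20.
The resulting polynomial has degree 3 and real coefficients as required.

p(z) = z^3 -8·z^2 + 11·z + 20.


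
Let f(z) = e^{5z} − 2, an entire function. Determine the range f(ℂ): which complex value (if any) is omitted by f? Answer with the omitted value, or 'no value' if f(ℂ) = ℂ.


Little Picard bounds the complement of f(ℂ) to at most one point.
e^{5z} is never zero on ℂ, so 1·e^{5z} takes every value in ℂ ∖ {0}. Adding -2 shifts the range to ℂ ∖ {-2}. Thus f omits exactly the value -2.

Omitted value: -2.


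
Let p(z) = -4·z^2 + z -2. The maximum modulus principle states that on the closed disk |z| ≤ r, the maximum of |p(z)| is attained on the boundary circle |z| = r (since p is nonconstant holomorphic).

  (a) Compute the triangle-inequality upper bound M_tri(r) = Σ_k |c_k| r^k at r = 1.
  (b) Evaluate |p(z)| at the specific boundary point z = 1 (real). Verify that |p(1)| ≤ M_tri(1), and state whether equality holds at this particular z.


Coefficients: c_0 = -2, c_1 = 1, c_2 = -4. Radius r = 1.
Part (a). Triangle bound: M_tri(r) = Σ_k |c_k| r^k
  = |-2|·1^0 + |1|·1^1 + |-4|·1^2
  = 2 + 1 + 4 = 7.
This bounds M(r) := max_{|z|=r} |p(z)| from above; equality holds iff all terms c_k z^k can be made to align in phase at a single z on |z|=r.
Part (b). At z = 1 (real, on the circle |z| = r):
  p(1) = (-2)·1^0 + (1)·1^1 + (-4)·1^2 = -5.
  |p(1)| = 5.
Check: |p(1)| = 5 ≤ 7 = M_tri(1). ✓ Equality does not hold at z = 1 (the coefficients have mixed signs, so the terms do not all align in phase there).

M_tri(1) = 7; |p(1)| = 5; equality at z=1: no.


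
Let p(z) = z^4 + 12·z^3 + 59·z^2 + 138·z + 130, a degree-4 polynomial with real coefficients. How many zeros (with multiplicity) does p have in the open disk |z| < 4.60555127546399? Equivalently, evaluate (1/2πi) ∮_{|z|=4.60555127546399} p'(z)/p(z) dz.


The zeros of p are: (-3 + 1i), (-3 - 1i), (-3 + 2i), (-3 - 2i).
Their magnitudes are: 3.162, 3.162, 3.606, 3.606.
Zeros with |z| < R = 4.60555127546399: (-3 + 1i), (-3 - 1i), (-3 + 2i), (-3 - 2i).
Count = 4.
By the argument principle, (1/2πi) ∮_{|z|=R} p'(z)/p(z) dz equals exactly this count.

Number of zeros inside |z| < 4.60555127546399: 4.


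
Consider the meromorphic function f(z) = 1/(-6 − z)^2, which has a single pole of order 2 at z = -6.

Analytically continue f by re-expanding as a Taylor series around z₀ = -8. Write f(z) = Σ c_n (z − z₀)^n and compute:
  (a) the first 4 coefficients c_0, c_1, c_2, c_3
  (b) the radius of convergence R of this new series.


Let w = z − z₀, so z = z₀ + w.
Then -6 − z = -6 − (z₀ + w) = (-6 − z₀) − w = 2 − w.
f(z) = 1/(2 − w)^2 = (1/(2)^2) · (1 − w/(2))^{−2}.
By the binomial series (1−u)^{−2} = Σ_{n≥0} C(n+1, 1) u^n for |u|<1, with u = w/(2):
  c_n = C(n+1, 1) / (2)^(n+2).
  c_0 = 1/(2)^2 = 1/4.
  c_1 = 2/(2)^3 = 1/4.
  c_2 = 3/(2)^4 = 3/16.
  c_3 = 4/(2)^5 = 1/8.
The series is valid for |w/d| < 1, i.e. |z − z₀| < |d|.
Radius of convergence: R = |-6 − z₀| = |2| = 2 (distance from z₀ to the singularity z = -6).

c_0 = 1/4, c_1 = 1/4, c_2 = 3/16, c_3 = 1/8; R = 2.


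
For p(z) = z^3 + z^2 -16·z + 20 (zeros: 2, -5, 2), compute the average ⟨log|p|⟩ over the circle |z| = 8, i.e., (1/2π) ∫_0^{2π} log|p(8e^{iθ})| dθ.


Zeros: -5, 2, 2; r = 8.
Inside |z| < r: -5, 2, 2. Outside (|z| ≥ r): ∅.
p(0) = 20, so log|p(0)| = log(20) = 2.9957.
Apply Jensen: I(r) = log|p(0)| + Σ_k log(r/|z_k|), summed over zeros inside |z| < r.
  log(r/|z_k|) for z_k = 2: log(8/2) = 1.3863
  log(r/|z_k|) for z_k = -5: log(8/5) = 0.4700
  log(r/|z_k|) for z_k = 2: log(8/2) = 1.3863
Sum over inside zeros: 3.2426.
I(r) = log|p(0)| + (inside sum) = 2.9957 + 3.2426 = 6.2383.
Closed form (all zeros inside, monic): I(r) = n·log(r) = 3·log(8) = 6.2383. ✓

I(r) ≈ 6.2383.


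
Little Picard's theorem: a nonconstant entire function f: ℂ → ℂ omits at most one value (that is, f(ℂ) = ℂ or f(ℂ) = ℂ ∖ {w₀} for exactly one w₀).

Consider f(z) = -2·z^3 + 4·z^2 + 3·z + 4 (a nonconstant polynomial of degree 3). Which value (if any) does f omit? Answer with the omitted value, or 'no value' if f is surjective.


Little Picard bounds the complement of f(ℂ) to at most one point.
For every w ∈ ℂ, the equation p(z) − w = 0 is a nonconstant polynomial in z and hence has at least one root by the fundamental theorem of algebra. So p is surjective onto ℂ, omitting no value.

Omitted value: no value.


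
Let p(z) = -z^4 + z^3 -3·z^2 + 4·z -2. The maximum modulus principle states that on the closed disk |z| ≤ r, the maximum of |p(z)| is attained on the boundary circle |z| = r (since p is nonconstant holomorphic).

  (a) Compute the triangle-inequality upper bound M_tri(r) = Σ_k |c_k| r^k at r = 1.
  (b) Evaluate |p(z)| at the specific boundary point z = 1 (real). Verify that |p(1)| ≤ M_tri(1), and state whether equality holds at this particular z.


Coefficients: c_0 = -2, c_1 = 4, c_2 = -3, c_3 = 1, c_4 = -1. Radius r = 1.
Part (a). Triangle bound: M_tri(r) = Σ_k |c_k| r^k
  = |-2|·1^0 + |4|·1^1 + |-3|·1^2 + |1|·1^3 + |-1|·1^4
  = 2 + 4 + 3 + 1 + 1 = 11.
This bounds M(r) := max_{|z|=r} |p(z)| from above; equality holds iff all terms c_k z^k can be made to align in phase at a single z on |z|=r.
Part (b). At z = 1 (real, on the circle |z| = r):
  p(1) = (-2)·1^0 + (4)·1^1 + (-3)·1^2 + (1)·1^3 + (-1)·1^4 = -1.
  |p(1)| = 1.
Check: |p(1)| = 1 ≤ 11 = M_tri(1). ✓ Equality does not hold at z = 1 (the coefficients have mixed signs, so the terms do not all align in phase there).

M_tri(1) = 11; |p(1)| = 1; equality at z=1: no.


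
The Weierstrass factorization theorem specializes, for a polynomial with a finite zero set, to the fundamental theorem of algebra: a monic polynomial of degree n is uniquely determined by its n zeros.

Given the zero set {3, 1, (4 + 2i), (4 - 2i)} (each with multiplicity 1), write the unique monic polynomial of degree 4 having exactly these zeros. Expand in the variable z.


The polynomial is p(z) = ∏_{α ∈ S} (z − α), where S = {3, 1, (4 + 2i), (4 - 2i)}.
Expanding the product yields: p(z) = z^4 -12·z^3 + 55·z^2 -104·z + 60.
Note conjugate pairs combine to real quadratics: (z − (4+2i))(z − (4−2i)) = z² − 8z + 20.
The resulting polynomial has degree 4 and real coefficients as required.

p(z) = z^4 -12·z^3 + 55·z^2 -104·z + 60.


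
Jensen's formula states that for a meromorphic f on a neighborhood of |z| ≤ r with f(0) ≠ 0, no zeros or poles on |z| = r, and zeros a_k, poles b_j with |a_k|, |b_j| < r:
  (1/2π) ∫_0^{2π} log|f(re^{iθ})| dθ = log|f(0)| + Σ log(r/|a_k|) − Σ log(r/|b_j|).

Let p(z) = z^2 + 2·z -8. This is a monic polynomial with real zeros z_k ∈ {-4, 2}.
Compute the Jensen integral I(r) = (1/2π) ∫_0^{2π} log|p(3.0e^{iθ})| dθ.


Zeros: -4, 2; r = 3.0.
Inside |z| < r: 2. Outside (|z| ≥ r): -4.
p(0) = -8, so log|p(0)| = log(8) = 2.0794.
Apply Jensen: I(r) = log|p(0)| + Σ_k log(r/|z_k|), summed over zeros inside |z| < r.
  log(r/|z_k|) for z_k = 2: log(3.0/2) = 0.4055
  Outside zeros (-4) contribute nothing to the Jensen sum.
Sum over inside zeros: 0.4055.
I(r) = log|p(0)| + (inside sum) = 2.0794 + 0.4055 = 2.4849.
Note: since some zeros are outside |z| ≤ r, the simplified n·log(r) form does NOT apply — only the inside zeros contribute.

I(r) ≈ 2.4849.


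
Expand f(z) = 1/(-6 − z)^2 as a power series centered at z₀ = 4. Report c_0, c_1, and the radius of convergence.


Let w = z − z₀, so z = z₀ + w.
Then -6 − z = -6 − (z₀ + w) = (-6 − z₀) − w = -10 − w.
f(z) = 1/(-10 − w)^2 = (1/(-10)^2) · (1 − w/(-10))^{−2}.
By the binomial series (1−u)^{−2} = Σ_{n≥0} C(n+1, 1) u^n for |u|<1, with u = w/(-10):
  c_n = C(n+1, 1) / (-10)^(n+2).
  c_0 = 1/(-10)^2 = 1/100.
  c_1 = 2/(-10)^3 = -1/500.
The series is valid for |w/d| < 1, i.e. |z − z₀| < |d|.
Radius of convergence: R = |-6 − z₀| = |-10| = 10 (distance from z₀ to the singularity z = -6).

c_0 = 1/100, c_1 = -1/500; R = 10.


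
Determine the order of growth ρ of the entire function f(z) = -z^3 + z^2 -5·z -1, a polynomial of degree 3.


|f(z)| ≤ Σ|c_k|·r^k = O(r^3) as r → ∞. Polynomial growth is O(e^{r^ε}) for every ε > 0 (since r^3/e^{r^ε} → 0), so ρ ≤ ε for all ε > 0, i.e. ρ = 0. Every nonconstant polynomial has order 0.
Therefore ρ = 0.

Order ρ = 0.


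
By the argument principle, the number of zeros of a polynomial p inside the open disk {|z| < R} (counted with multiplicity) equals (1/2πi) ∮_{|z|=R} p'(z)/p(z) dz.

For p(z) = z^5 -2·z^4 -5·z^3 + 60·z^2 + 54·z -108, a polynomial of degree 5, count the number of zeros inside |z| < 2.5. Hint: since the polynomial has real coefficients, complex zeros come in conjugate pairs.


The zeros of p are: -3, (3 + 3i), (3 - 3i), 1, -2.
Their magnitudes are: 3, 4.243, 4.243, 1, 2.
Zeros with |z| < R = 2.5: 1, -2.
Count = 2.
By the argument principle, (1/2πi) ∮_{|z|=R} p'(z)/p(z) dz equals exactly this count.

Number of zeros inside |z| < 2.5: 2.


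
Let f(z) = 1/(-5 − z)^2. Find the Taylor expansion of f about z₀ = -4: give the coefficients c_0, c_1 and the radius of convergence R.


Let w = z − z₀, so z = z₀ + w.
Then -5 − z = -5 − (z₀ + w) = (-5 − z₀) − w = -1 − w.
f(z) = 1/(-1 − w)^2 = (1/(-1)^2) · (1 − w/(-1))^{−2}.
By the binomial series (1−u)^{−2} = Σ_{n≥0} C(n+1, 1) u^n for |u|<1, with u = w/(-1):
  c_n = C(n+1, 1) / (-1)^(n+2).
  c_0 = 1/(-1)^2 = 1.
  c_1 = 2/(-1)^3 = -2.
The series is valid for |w/d| < 1, i.e. |z − z₀| < |d|.
Radius of convergence: R = |-5 − z₀| = |-1| = 1 (distance from z₀ to the singularity z = -5).

c_0 = 1, c_1 = -2; R = 1.


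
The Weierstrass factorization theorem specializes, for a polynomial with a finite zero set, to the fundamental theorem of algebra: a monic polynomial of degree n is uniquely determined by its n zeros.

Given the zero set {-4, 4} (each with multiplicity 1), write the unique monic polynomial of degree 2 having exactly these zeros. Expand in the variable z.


The polynomial is p(z) = ∏_{α ∈ S} (z − α), where S = {-4, 4}.
Expanding the product yields: p(z) = z^2 -16.
The resulting polynomial has degree 2 and real coefficients as required.

p(z) = z^2 -16.


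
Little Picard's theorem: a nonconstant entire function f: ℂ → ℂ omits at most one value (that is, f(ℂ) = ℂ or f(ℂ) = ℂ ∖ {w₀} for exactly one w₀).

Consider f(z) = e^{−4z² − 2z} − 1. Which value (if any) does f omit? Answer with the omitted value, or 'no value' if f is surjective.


Little Picard bounds the complement of f(ℂ) to at most one point.
The exponent g(z) = −4z² − 2z is a nonconstant polynomial, hence surjective onto ℂ. So e^{g(z)} takes every value in {e^w : w ∈ ℂ} = ℂ ∖ {0}. Adding -1 shifts the range to ℂ ∖ {-1}. f omits exactly -1.

Omitted value: -1.


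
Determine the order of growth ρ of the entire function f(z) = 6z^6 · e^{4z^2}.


M(r) = max_{|z|=r} |6|·|z|^6·|e^{4z^2}| = 6·r^6 · e^{4r^2} (the factors attain their maxima compatibly on |z|=r). Then log M(r) = log 6 + 6·log r + 4r^2, dominated by the last term, so log log M(r) ~ 2·log r. The polynomial factor 6z^6 contributes only a log r term and does not affect the order. ρ = 2.
Therefore ρ = 2.

Order ρ = 2.


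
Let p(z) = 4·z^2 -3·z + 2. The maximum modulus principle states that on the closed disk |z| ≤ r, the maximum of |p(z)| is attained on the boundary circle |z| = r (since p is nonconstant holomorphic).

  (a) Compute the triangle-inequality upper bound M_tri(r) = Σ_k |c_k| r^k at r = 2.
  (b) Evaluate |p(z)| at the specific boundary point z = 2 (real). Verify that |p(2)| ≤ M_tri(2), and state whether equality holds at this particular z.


Coefficients: c_0 = 2, c_1 = -3, c_2 = 4. Radius r = 2.
Part (a). Triangle bound: M_tri(r) = Σ_k |c_k| r^k
  = |2|·2^0 + |-3|·2^1 + |4|·2^2
  = 2 + 6 + 16 = 24.
This bounds M(r) := max_{|z|=r} |p(z)| from above; equality holds iff all terms c_k z^k can be made to align in phase at a single z on |z|=r.
Part (b). At z = 2 (real, on the circle |z| = r):
  p(2) = (2)·2^0 + (-3)·2^1 + (4)·2^2 = 12.
  |p(2)| = 12.
Check: |p(2)| = 12 ≤ 24 = M_tri(2). ✓ Equality does not hold at z = 2 (the coefficients have mixed signs, so the terms do not all align in phase there).

M_tri(2) = 24; |p(2)| = 12; equality at z=2: no.


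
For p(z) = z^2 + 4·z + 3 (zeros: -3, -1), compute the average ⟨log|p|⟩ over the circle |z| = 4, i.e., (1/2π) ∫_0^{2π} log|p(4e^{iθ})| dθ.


Zeros: -3, -1; r = 4.
Inside |z| < r: -3, -1. Outside (|z| ≥ r): ∅.
p(0) = 3, so log|p(0)| = log(3) = 1.0986.
Apply Jensen: I(r) = log|p(0)| + Σ_k log(r/|z_k|), summed over zeros inside |z| < r.
  log(r/|z_k|) for z_k = -3: log(4/3) = 0.2877
  log(r/|z_k|) for z_k = -1: log(4/1) = 1.3863
Sum over inside zeros: 1.6740.
I(r) = log|p(0)| + (inside sum) = 1.0986 + 1.6740 = 2.7726.
Closed form (all zeros inside, monic): I(r) = n·log(r) = 2·log(4) = 2.7726. ✓

I(r) ≈ 2.7726.


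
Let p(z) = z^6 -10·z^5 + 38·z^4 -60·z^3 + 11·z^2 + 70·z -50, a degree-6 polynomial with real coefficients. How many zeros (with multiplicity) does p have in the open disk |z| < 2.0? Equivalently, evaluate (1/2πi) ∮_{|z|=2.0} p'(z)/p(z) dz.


The zeros of p are: 1, (3 + 1i), (3 - 1i), -1, (2 + 1i), (2 - 1i).
Their magnitudes are: 1, 3.162, 3.162, 1, 2.236, 2.236.
Zeros with |z| < R = 2.0: 1, -1.
Count = 2.
By the argument principle, (1/2πi) ∮_{|z|=R} p'(z)/p(z) dz equals exactly this count.

Number of zeros inside |z| < 2.0: 2.


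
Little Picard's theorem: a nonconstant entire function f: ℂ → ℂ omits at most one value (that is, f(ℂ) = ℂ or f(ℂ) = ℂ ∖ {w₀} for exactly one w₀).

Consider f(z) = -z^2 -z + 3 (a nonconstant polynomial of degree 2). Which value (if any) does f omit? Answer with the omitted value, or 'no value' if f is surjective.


Little Picard bounds the complement of f(ℂ) to at most one point.
For every w ∈ ℂ, the equation p(z) − w = 0 is a nonconstant polynomial in z and hence has at least one root by the fundamental theorem of algebra. So p is surjective onto ℂ, omitting no value.

Omitted value: no value.


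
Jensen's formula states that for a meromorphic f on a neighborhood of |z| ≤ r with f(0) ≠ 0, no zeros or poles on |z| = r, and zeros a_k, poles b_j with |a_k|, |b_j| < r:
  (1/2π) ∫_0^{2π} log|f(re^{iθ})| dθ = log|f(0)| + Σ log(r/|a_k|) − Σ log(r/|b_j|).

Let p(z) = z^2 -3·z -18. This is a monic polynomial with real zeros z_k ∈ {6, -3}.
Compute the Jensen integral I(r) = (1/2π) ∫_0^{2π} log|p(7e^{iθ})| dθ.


Zeros: -3, 6; r = 7.
Inside |z| < r: -3, 6. Outside (|z| ≥ r): ∅.
p(0) = -18, so log|p(0)| = log(18) = 2.8904.
Apply Jensen: I(r) = log|p(0)| + Σ_k log(r/|z_k|), summed over zeros inside |z| < r.
  log(r/|z_k|) for z_k = 6: log(7/6) = 0.1542
  log(r/|z_k|) for z_k = -3: log(7/3) = 0.8473
Sum over inside zeros: 1.0014.
I(r) = log|p(0)| + (inside sum) = 2.8904 + 1.0014 = 3.8918.
Closed form (all zeros inside, monic): I(r) = n·log(r) = 2·log(7) = 3.8918. ✓

I(r) ≈ 3.8918.


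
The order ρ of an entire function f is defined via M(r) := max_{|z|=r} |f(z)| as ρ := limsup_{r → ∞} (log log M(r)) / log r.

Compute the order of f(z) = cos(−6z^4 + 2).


Write cos(w) = (e^{iw} ± e^{−iw})/(2 or 2i), so |cos(w)| ≤ e^{|w|}. With w = −6z^4 + 2, |w| ≤ 6r^4 + 2 on |z|=r, giving M(r) ≤ e^{6r^4 + 2} and ρ ≤ 4. For the lower bound, choose z on |z|=r with -6z^4 purely imaginary of modulus 6r^4; then |cos(−6z^4 + 2)| grows like e^{6r^4}/2, so ρ ≥ 4. Hence ρ = 4.
Therefore ρ = 4.

Order ρ = 4.


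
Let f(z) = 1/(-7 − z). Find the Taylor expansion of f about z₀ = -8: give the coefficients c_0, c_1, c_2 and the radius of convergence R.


Let w = z − z₀, so z = z₀ + w.
Then -7 − z = -7 − (z₀ + w) = (-7 − z₀) − w = 1 − w.
f(z) = 1/(1 − w) = (1/(1)) · 1/(1 − w/(1)) = Σ_{n≥0} w^n / (1)^(n+1).
So c_n = 1/(1)^(n+1):
  c_0 = 1/(1)^1 = 1.
  c_1 = 1/(1)^2 = 1.
  c_2 = 1/(1)^3 = 1.
The series is valid for |w/d| < 1, i.e. |z − z₀| < |d|.
Radius of convergence: R = |-7 − z₀| = |1| = 1 (distance from z₀ to the singularity z = -7).

c_0 = 1, c_1 = 1, c_2 = 1; R = 1.


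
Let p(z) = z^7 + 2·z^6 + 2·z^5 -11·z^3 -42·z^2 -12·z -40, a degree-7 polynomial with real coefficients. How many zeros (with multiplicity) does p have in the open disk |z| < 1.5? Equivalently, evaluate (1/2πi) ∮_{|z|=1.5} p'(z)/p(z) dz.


The zeros of p are: 2, (-2 + 1i), (-2 - 1i), (0 + 2i), (0 - 2i), (0 + 1i), (0 - 1i).
Their magnitudes are: 2, 2.236, 2.236, 2, 2, 1, 1.
Zeros with |z| < R = 1.5: (0 + 1i), (0 - 1i).
Count = 2.
By the argument principle, (1/2πi) ∮_{|z|=R} p'(z)/p(z) dz equals exactly this count.

Number of zeros inside |z| < 1.5: 2.


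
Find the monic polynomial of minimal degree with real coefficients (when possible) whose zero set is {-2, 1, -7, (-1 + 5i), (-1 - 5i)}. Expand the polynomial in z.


The polynomial is p(z) = ∏_{α ∈ S} (z − α), where S = {-2, 1, -7, (-1 + 5i), (-1 - 5i)}.
Expanding the product yields: p(z) = z^5 + 10·z^4 + 47·z^3 + 204·z^2 + 102·z -364.
Note conjugate pairs combine to real quadratics: (z − (-1+5i))(z − (-1−5i)) = z² + 2z + 26.
The resulting polynomial has degree 5 and real coefficients as required.

p(z) = z^5 + 10·z^4 + 47·z^3 + 204·z^2 + 102·z -364.


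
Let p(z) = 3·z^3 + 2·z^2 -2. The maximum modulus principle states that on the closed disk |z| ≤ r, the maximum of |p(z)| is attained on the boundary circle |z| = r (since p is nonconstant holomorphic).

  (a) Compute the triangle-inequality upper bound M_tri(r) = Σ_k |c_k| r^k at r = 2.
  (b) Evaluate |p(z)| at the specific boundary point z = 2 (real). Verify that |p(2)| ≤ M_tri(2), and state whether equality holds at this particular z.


Coefficients: c_0 = -2, c_1 = 0, c_2 = 2, c_3 = 3. Radius r = 2.
Part (a). Triangle bound: M_tri(r) = Σ_k |c_k| r^k
  = |-2|·2^0 + |0|·2^1 + |2|·2^2 + |3|·2^3
  = 2 + 0 + 8 + 24 = 34.
This bounds M(r) := max_{|z|=r} |p(z)| from above; equality holds iff all terms c_k z^k can be made to align in phase at a single z on |z|=r.
Part (b). At z = 2 (real, on the circle |z| = r):
  p(2) = (-2)·2^0 + (0)·2^1 + (2)·2^2 + (3)·2^3 = 30.
  |p(2)| = 30.
Check: |p(2)| = 30 ≤ 34 = M_tri(2). ✓ Equality does not hold at z = 2 (the coefficients have mixed signs, so the terms do not all align in phase there).

M_tri(2) = 34; |p(2)| = 30; equality at z=2: no.


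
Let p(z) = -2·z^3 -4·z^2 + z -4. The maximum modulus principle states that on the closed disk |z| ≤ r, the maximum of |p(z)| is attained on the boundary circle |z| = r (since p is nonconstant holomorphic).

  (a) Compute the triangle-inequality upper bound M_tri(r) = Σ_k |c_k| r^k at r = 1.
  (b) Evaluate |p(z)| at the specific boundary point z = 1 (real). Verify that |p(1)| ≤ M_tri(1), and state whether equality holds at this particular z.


Coefficients: c_0 = -4, c_1 = 1, c_2 = -4, c_3 = -2. Radius r = 1.
Part (a). Triangle bound: M_tri(r) = Σ_k |c_k| r^k
  = |-4|·1^0 + |1|·1^1 + |-4|·1^2 + |-2|·1^3
  = 4 + 1 + 4 + 2 = 11.
This bounds M(r) := max_{|z|=r} |p(z)| from above; equality holds iff all terms c_k z^k can be made to align in phase at a single z on |z|=r.
Part (b). At z = 1 (real, on the circle |z| = r):
  p(1) = (-4)·1^0 + (1)·1^1 + (-4)·1^2 + (-2)·1^3 = -9.
  |p(1)| = 9.
Check: |p(1)| = 9 ≤ 11 = M_tri(1). ✓ Equality does not hold at z = 1 (the coefficients have mixed signs, so the terms do not all align in phase there).

M_tri(1) = 11; |p(1)| = 9; equality at z=1: no.


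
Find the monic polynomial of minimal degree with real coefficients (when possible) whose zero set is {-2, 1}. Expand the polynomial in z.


The polynomial is p(z) = ∏_{α ∈ S} (z − α), where S = {-2, 1}.
Expanding the product yields: p(z) = z^2 + z -2.
The resulting polynomial has degree 2 and real coefficients as required.

p(z) = z^2 + z -2.


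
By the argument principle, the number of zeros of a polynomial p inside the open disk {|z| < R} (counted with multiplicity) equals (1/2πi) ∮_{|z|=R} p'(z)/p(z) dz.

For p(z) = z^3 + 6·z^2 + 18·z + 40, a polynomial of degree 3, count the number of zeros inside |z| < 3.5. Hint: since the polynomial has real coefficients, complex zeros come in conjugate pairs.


The zeros of p are: (-1 + 3i), (-1 - 3i), -4.
Their magnitudes are: 3.162, 3.162, 4.
Zeros with |z| < R = 3.5: (-1 + 3i), (-1 - 3i).
Count = 2.
By the argument principle, (1/2πi) ∮_{|z|=R} p'(z)/p(z) dz equals exactly this count.

Number of zeros inside |z| < 3.5: 2.


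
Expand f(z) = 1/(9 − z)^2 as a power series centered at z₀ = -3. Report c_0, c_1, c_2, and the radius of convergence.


Let w = z − z₀, so z = z₀ + w.
Then 9 − z = 9 − (z₀ + w) = (9 − z₀) − w = 12 − w.
f(z) = 1/(12 − w)^2 = (1/(12)^2) · (1 − w/(12))^{−2}.
By the binomial series (1−u)^{−2} = Σ_{n≥0} C(n+1, 1) u^n for |u|<1, with u = w/(12):
  c_n = C(n+1, 1) / (12)^(n+2).
  c_0 = 1/(12)^2 = 1/144.
  c_1 = 2/(12)^3 = 1/864.
  c_2 = 3/(12)^4 = 1/6912.
The series is valid for |w/d| < 1, i.e. |z − z₀| < |d|.
Radius of convergence: R = |9 − z₀| = |12| = 12 (distance from z₀ to the singularity z = 9).

c_0 = 1/144, c_1 = 1/864, c_2 = 1/6912; R = 12.


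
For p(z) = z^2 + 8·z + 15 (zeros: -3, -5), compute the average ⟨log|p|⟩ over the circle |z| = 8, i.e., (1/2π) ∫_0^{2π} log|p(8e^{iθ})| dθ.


Zeros: -5, -3; r = 8.
Inside |z| < r: -5, -3. Outside (|z| ≥ r): ∅.
p(0) = 15, so log|p(0)| = log(15) = 2.7081.
Apply Jensen: I(r) = log|p(0)| + Σ_k log(r/|z_k|), summed over zeros inside |z| < r.
  log(r/|z_k|) for z_k = -3: log(8/3) = 0.9808
  log(r/|z_k|) for z_k = -5: log(8/5) = 0.4700
Sum over inside zeros: 1.4508.
I(r) = log|p(0)| + (inside sum) = 2.7081 + 1.4508 = 4.1589.
Closed form (all zeros inside, monic): I(r) = n·log(r) = 2·log(8) = 4.1589. ✓

I(r) ≈ 4.1589.


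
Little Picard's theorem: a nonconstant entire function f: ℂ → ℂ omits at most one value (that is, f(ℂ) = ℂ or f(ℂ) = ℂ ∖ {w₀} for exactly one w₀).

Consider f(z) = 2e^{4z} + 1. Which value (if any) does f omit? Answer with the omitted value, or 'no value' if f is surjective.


Little Picard bounds the complement of f(ℂ) to at most one point.
e^{4z} is never zero on ℂ, so 2·e^{4z} takes every value in ℂ ∖ {0}. Adding 1 shifts the range to ℂ ∖ {1}. Thus f omits exactly the value 1.

Omitted value: 1.


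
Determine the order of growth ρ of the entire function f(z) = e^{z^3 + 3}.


|e^{z^3 + 3}| = e^{Re(1·z^3) + 3} ≤ e^{1|z|^3 + 3} = e^{1r^3 + 3} on |z| = r, so ρ ≤ 3. Choosing z on |z|=r so that 1·z^3 is real positive (always possible by picking arg z appropriately) gives |f(z)| = e^{1r^3 + 3}, matching the bound. The additive constant 3 does not affect log log M(r) ~ 3·log r. Hence ρ = 3.
Therefore ρ = 3.

Order ρ = 3.


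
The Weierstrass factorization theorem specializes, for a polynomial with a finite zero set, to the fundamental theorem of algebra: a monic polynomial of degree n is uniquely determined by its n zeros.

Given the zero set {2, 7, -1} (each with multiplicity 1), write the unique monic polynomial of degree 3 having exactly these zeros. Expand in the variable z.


The polynomial is p(z) = ∏_{α ∈ S} (z − α), where S = {2, 7, -1}.
Expanding the product yields: p(z) = z^3 -8·z^2 + 5·z + 14.
The resulting polynomial has degree 3 and real coefficients as required.

p(z) = z^3 -8·z^2 + 5·z + 14.


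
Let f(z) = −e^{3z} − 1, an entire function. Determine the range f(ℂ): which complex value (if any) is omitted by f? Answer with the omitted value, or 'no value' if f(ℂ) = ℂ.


Little Picard bounds the complement of f(ℂ) to at most one point.
e^{3z} is never zero on ℂ, so -1·e^{3z} takes every value in ℂ ∖ {0}. Adding -1 shifts the range to ℂ ∖ {-1}. Thus f omits exactly the value -1.

Omitted value: -1.
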